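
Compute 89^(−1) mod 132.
89^(−1) ≡ 89 (mod 132)

Apply the extended Euclidean algorithm to (132, 89), tracking rows (r, s, t) with s·132 + t·89 = r. Each division r_prev = q·r_cur + r_new produces the new row as (previous row) − q·(current row):
  row A: (132, 1, 0)   [1·132 + 0·89 = 132]
  row B: (89, 0, 1)   [0·132 + 1·89 = 89]
  132 = 1·89 + 43   → row C = row A − 1·row B = (43, 1, −1)   [check: 1·132 − 1·89 = 43]
  89 = 2·43 + 3   → row D = row B − 2·row C = (3, −2, 3)   [check: −2·132 + 3·89 = 3]
  43 = 14·3 + 1   → row E = row C − 14·row D = (1, 29, −43)   [check: 29·132 − 43·89 = 1]
  3 = 3·1 + 0   → remainder 0, stop. gcd = 1 (last nonzero row E).
The gcd is 1, so 89 is invertible mod 132. The last nonzero row gives 29·132 − 43·89 = 1, so t = −43. So 89^(−1) ≡ −43 ≡ 89 (mod 132). Verify: 89 · 89 = 7921 ≡ 1 (mod 132). ✓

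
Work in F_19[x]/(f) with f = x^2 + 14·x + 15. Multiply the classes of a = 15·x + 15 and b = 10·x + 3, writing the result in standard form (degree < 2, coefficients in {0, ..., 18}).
Multiply as integer polynomials: a · b = 150·x^2 + 195·x + 45. Reducing coefficients mod 19: a · b ≡ 17·x^2 + 5·x + 7. Now divide by f(x) = x^2 + 14·x + 15 in F_19[x], eliminating the leading term at each step:
  leading term 17·x^2: subtract (17)·f(x) = 17·x^2 + 10·x + 8, leaving 14·x + 18 (coefficients mod 19)
The degree is now < 2, so this is the remainder. Hence a · b ≡ 14·x + 18 in F_19[x]/(f).

Final answer: a · b ≡ 14·x + 18 (mod f(x))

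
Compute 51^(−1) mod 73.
51^(−1) ≡ 63 (mod 73)

Apply the extended Euclidean algorithm to (73, 51), tracking rows (r, s, t) with s·73 + t·51 = r. Each division r_prev = q·r_cur + r_new produces the new row as (previous row) − q·(current row):
  row A: (73, 1, 0)   [1·73 + 0·51 = 73]
  row B: (51, 0, 1)   [0·73 + 1·51 = 51]
  73 = 1·51 + 22   → row C = row A − 1·row B = (22, 1, −1)   [check: 1·73 − 1·51 = 22]
  51 = 2·22 + 7   → row D = row B − 2·row C = (7, −2, 3)   [check: −2·73 + 3·51 = 7]
  22 = 3·7 + 1   → row E = row C − 3·row D = (1, 7, −10)   [check: 7·73 − 10·51 = 1]
  7 = 7·1 + 0   → remainder 0, stop. gcd = 1 (last nonzero row E).
The gcd is 1, so 51 is invertible mod 73. The last nonzero row gives 7·73 − 10·51 = 1, so t = −10. So 51^(−1) ≡ −10 ≡ 63 (mod 73). Verify: 51 · 63 = 3213 ≡ 1 (mod 73). ✓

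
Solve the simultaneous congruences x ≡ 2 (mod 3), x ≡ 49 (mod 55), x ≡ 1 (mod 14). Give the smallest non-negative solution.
x ≡ 1919 (mod 2310); the representative in [0, 2310) is 1919

The moduli 3, 55, 14 are pairwise coprime, so by the CRT there is a unique solution mod 3·55·14 = 2310.
Solve by successive substitution. Start with x ≡ 2 (mod 3).
  Combine with x ≡ 49 (mod 55): write x = 2 + 3·t and require 2 + 3·t ≡ 49 (mod 55), i.e. 3·t ≡ 49 − 2 ≡ 47 (mod 55). Since 3^(−1) ≡ 37 (mod 55), t ≡ 37·47 ≡ 34 (mod 55). So x ≡ 2 + 3·34 = 104 (mod 165).
  Combine with x ≡ 1 (mod 14): write x = 104 + 165·t and require 104 + 165·t ≡ 1 (mod 14), i.e. 165·t ≡ 1 − 104 ≡ 9 (mod 14). Since 165^(−1) ≡ 9 (mod 14) (165 ≡ 11 (mod 14)), t ≡ 9·9 ≡ 11 (mod 14). So x ≡ 104 + 165·11 = 1919 (mod 2310).
Unique solution in [0, 2310): x = 1919.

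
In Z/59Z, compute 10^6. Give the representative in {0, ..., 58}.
9

Use repeated squaring. Binary(6) = 110. Walk through the bits of the exponent 6 left-to-right: at each bit after the leading one, square the running value, then multiply by 10 if the bit is 1 (always reducing mod 59):
  bit 1 = 1 (leading): start with 10.
  bit 2 = 1: square 10^2 = 100 ≡ 41; bit is 1, so multiply 41·10 = 410 ≡ 56 (mod 59).
  bit 3 = 0: square 56^2 = 3136 ≡ 9 (mod 59).
Final value: 10^6 ≡ 9 (mod 59).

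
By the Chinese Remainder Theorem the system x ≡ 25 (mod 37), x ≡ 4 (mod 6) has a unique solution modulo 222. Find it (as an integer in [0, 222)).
The moduli 37, 6 are pairwise coprime, so by the CRT there is a unique solution mod 37·6 = 222.
Solve by successive substitution. Start with x ≡ 25 (mod 37).
  Combine with x ≡ 4 (mod 6): write x = 25 + 37·t and require 25 + 37·t ≡ 4 (mod 6), i.e. 37·t ≡ 4 − 25 ≡ 3 (mod 6). Since 37^(−1) ≡ 1 (mod 6) (37 ≡ 1 (mod 6)), t ≡ 1·3 ≡ 3 (mod 6). So x ≡ 25 + 37·3 = 136 (mod 222).
Unique solution in [0, 222): x = 136.

Final answer: x ≡ 136 (mod 222); the representative in [0, 222) is 136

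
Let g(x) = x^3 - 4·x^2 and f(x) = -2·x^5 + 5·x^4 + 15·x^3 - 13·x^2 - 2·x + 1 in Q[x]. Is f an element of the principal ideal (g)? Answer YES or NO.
In Q[x] the ideal (g) consists of all multiples of g, so f ∈ (g) iff g | f, i.e. iff the remainder of f on division by g is 0. Divide f by g (g is monic, so eliminate the leading term of the running remainder at each step):
  leading term -2·x^5: subtract (-2·x^2)·g(x) = -2·x^5 + 8·x^4, leaving -3·x^4 + 15·x^3 - 13·x^2 - 2·x + 1
  leading term -3·x^4: subtract (-3·x)·g(x) = -3·x^4 + 12·x^3, leaving 3·x^3 - 13·x^2 - 2·x + 1
  leading term 3·x^3: subtract (3)·g(x) = 3·x^3 - 12·x^2, leaving -x^2 - 2·x + 1
The remainder r(x) = -x^2 - 2·x + 1 ≠ 0 (and deg r < deg g), so g ∤ f, i.e. f ∉ (g).

Final answer: NO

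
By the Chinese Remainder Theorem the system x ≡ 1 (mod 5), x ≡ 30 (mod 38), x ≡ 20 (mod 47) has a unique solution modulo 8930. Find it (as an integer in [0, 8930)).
x ≡ 866 (mod 8930); the representative in [0, 8930) is 866

The moduli 5, 38, 47 are pairwise coprime, so by the CRT there is a unique solution mod 5·38·47 = 8930.
Solve by successive substitution. Start with x ≡ 1 (mod 5).
  Combine with x ≡ 30 (mod 38): write x = 1 + 5·t and require 1 + 5·t ≡ 30 (mod 38), i.e. 5·t ≡ 30 − 1 ≡ 29 (mod 38). Since 5^(−1) ≡ 23 (mod 38), t ≡ 23·29 ≡ 21 (mod 38). So x ≡ 1 + 5·21 = 106 (mod 190).
  Combine with x ≡ 20 (mod 47): write x = 106 + 190·t and require 106 + 190·t ≡ 20 (mod 47), i.e. 190·t ≡ 20 − 106 ≡ 8 (mod 47). Since 190^(−1) ≡ 24 (mod 47) (190 ≡ 2 (mod 47)), t ≡ 24·8 ≡ 4 (mod 47). So x ≡ 106 + 190·4 = 866 (mod 8930).
Unique solution in [0, 8930): x = 866.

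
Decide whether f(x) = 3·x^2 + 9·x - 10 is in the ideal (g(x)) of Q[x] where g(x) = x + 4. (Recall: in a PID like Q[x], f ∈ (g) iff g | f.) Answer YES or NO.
In Q[x] the ideal (g) consists of all multiples of g, so f ∈ (g) iff g | f, i.e. iff the remainder of f on division by g is 0. Divide f by g (g is monic, so eliminate the leading term of the running remainder at each step):
  leading term 3·x^2: subtract (3·x)·g(x) = 3·x^2 + 12·x, leaving -3·x - 10
  leading term -3·x: subtract (-3)·g(x) = -3·x - 12, leaving 2
The remainder r(x) = 2 ≠ 0 (and deg r < deg g), so g ∤ f, i.e. f ∉ (g).

Final answer: NO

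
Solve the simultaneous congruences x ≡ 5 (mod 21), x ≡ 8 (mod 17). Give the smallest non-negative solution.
x ≡ 110 (mod 357); the representative in [0, 357) is 110

The moduli 21, 17 are pairwise coprime, so by the CRT there is a unique solution mod 21·17 = 357.
Solve by successive substitution. Start with x ≡ 5 (mod 21).
  Combine with x ≡ 8 (mod 17): write x = 5 + 21·t and require 5 + 21·t ≡ 8 (mod 17), i.e. 21·t ≡ 8 − 5 ≡ 3 (mod 17). Since 21^(−1) ≡ 13 (mod 17) (21 ≡ 4 (mod 17)), t ≡ 13·3 ≡ 5 (mod 17). So x ≡ 5 + 21·5 = 110 (mod 357).
Unique solution in [0, 357): x = 110.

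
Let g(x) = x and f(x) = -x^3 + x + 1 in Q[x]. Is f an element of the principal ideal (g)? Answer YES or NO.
In Q[x] the ideal (g) consists of all multiples of g, so f ∈ (g) iff g | f, i.e. iff the remainder of f on division by g is 0. Divide f by g (g is monic, so eliminate the leading term of the running remainder at each step):
  leading term -x^3: subtract (-x^2)·g(x) = -x^3, leaving x + 1
  leading term x: subtract (1)·g(x) = x, leaving 1
The remainder r(x) = 1 ≠ 0 (and deg r < deg g), so g ∤ f, i.e. f ∉ (g).

Final answer: NO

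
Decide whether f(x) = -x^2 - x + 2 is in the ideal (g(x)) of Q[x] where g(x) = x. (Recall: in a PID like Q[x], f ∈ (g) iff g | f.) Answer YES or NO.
NO

In Q[x] the ideal (g) consists of all multiples of g, so f ∈ (g) iff g | f, i.e. iff the remainder of f on division by g is 0. Divide f by g (g is monic, so eliminate the leading term of the running remainder at each step):
  leading term -x^2: subtract (-x)·g(x) = -x^2, leaving 2 - x
  leading term -x: subtract (-1)·g(x) = -x, leaving 2
The remainder r(x) = 2 ≠ 0 (and deg r < deg g), so g ∤ f, i.e. f ∉ (g).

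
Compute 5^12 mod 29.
Use repeated squaring. Binary(12) = 1100. Walk through the bits of the exponent 12 left-to-right: at each bit after the leading one, square the running value, then multiply by 5 if the bit is 1 (always reducing mod 29):
  bit 1 = 1 (leading): start with 5.
  bit 2 = 1: square 5^2 = 25; bit is 1, so multiply 25·5 = 125 ≡ 9 (mod 29).
  bit 3 = 0: square 9^2 = 81 ≡ 23 (mod 29).
  bit 4 = 0: square 23^2 = 529 ≡ 7 (mod 29).
Final value: 5^12 ≡ 7 (mod 29).

Final answer: 7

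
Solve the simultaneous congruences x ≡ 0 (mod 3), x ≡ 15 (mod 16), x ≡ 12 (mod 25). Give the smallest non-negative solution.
x ≡ 687 (mod 1200); the representative in [0, 1200) is 687

The moduli 3, 16, 25 are pairwise coprime, so by the CRT there is a unique solution mod 3·16·25 = 1200.
Solve by successive substitution. Start with x ≡ 0 (mod 3).
  Combine with x ≡ 15 (mod 16): write x = 3·t and require 3·t ≡ 15 (mod 16). Since 3^(−1) ≡ 11 (mod 16), t ≡ 11·15 ≡ 5 (mod 16). So x ≡ 3·5 = 15 (mod 48).
  Combine with x ≡ 12 (mod 25): write x = 15 + 48·t and require 15 + 48·t ≡ 12 (mod 25), i.e. 48·t ≡ 12 − 15 ≡ 22 (mod 25). Since 48^(−1) ≡ 12 (mod 25) (48 ≡ 23 (mod 25)), t ≡ 12·22 ≡ 14 (mod 25). So x ≡ 15 + 48·14 = 687 (mod 1200).
Unique solution in [0, 1200): x = 687.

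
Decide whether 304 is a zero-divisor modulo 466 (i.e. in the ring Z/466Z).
gcd(304, 466) = 2 > 1, so 304 is not a unit in Z/466Z. In Z/nZ every nonzero non-unit is a zero-divisor: explicitly, take b = 466/gcd = 233 ≠ 0 (mod 466); then 304·233 = 70832 = 152·466, i.e. 304·233 ≡ 0 (mod 466). So 304 is a zero-divisor.

Final answer: YES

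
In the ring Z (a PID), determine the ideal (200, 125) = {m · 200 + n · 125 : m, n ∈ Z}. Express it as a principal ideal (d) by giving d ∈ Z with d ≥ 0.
In the PID Z, (a, b) is generated by gcd(a, b). Compute gcd(200, 125) with the extended Euclidean algorithm, tracking rows (r, s, t) with s·200 + t·125 = r:
  row A: (200, 1, 0)   [1·200 + 0·125 = 200]
  row B: (125, 0, 1)   [0·200 + 1·125 = 125]
  200 = 1·125 + 75   → row C = row A − 1·row B = (75, 1, −1)   [check: 1·200 − 1·125 = 75]
  125 = 1·75 + 50   → row D = row B − 1·row C = (50, −1, 2)   [check: −1·200 + 2·125 = 50]
  75 = 1·50 + 25   → row E = row C − 1·row D = (25, 2, −3)   [check: 2·200 − 3·125 = 25]
  50 = 2·25 + 0   → remainder 0, stop. gcd = 25 (last nonzero row E).
So gcd(200, 125) = 25, with Bézout identity 2·200 − 3·125 = 25. Containment (⊇): the Bézout identity exhibits 25 as an element of (200, 125), giving (25) ⊆ (200, 125). Containment (⊆): since 25 | 200 and 25 | 125 (200 = 25·8, 125 = 25·5), every Z-linear combination of 200 and 125 is divisible by 25, so (200, 125) ⊆ (25). Therefore (200, 125) = (25), d = 25.

Final answer: (200, 125) = (25); d = 25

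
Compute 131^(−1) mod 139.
Apply the extended Euclidean algorithm to (139, 131), tracking rows (r, s, t) with s·139 + t·131 = r. Each division r_prev = q·r_cur + r_new produces the new row as (previous row) − q·(current row):
  row A: (139, 1, 0)   [1·139 + 0·131 = 139]
  row B: (131, 0, 1)   [0·139 + 1·131 = 131]
  139 = 1·131 + 8   → row C = row A − 1·row B = (8, 1, −1)   [check: 1·139 − 1·131 = 8]
  131 = 16·8 + 3   → row D = row B − 16·row C = (3, −16, 17)   [check: −16·139 + 17·131 = 3]
  8 = 2·3 + 2   → row E = row C − 2·row D = (2, 33, −35)   [check: 33·139 − 35·131 = 2]
  3 = 1·2 + 1   → row F = row D − 1·row E = (1, −49, 52)   [check: −49·139 + 52·131 = 1]
  2 = 2·1 + 0   → remainder 0, stop. gcd = 1 (last nonzero row F).
The gcd is 1, so 131 is invertible mod 139. The last nonzero row gives −49·139 + 52·131 = 1, so t = 52. So 131^(−1) ≡ 52 (mod 139). Verify: 131 · 52 = 6812 ≡ 1 (mod 139). ✓

Final answer: 131^(−1) ≡ 52 (mod 139)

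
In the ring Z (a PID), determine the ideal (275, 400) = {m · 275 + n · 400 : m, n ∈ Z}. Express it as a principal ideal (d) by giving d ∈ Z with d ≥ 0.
(275, 400) = (25); d = 25

In the PID Z, (a, b) is generated by gcd(a, b). Compute gcd(400, 275) with the extended Euclidean algorithm, tracking rows (r, s, t) with s·400 + t·275 = r:
  row A: (400, 1, 0)   [1·400 + 0·275 = 400]
  row B: (275, 0, 1)   [0·400 + 1·275 = 275]
  400 = 1·275 + 125   → row C = row A − 1·row B = (125, 1, −1)   [check: 1·400 − 1·275 = 125]
  275 = 2·125 + 25   → row D = row B − 2·row C = (25, −2, 3)   [check: −2·400 + 3·275 = 25]
  125 = 5·25 + 0   → remainder 0, stop. gcd = 25 (last nonzero row D).
So gcd(275, 400) = 25, with Bézout identity −2·400 + 3·275 = 25. Containment (⊇): the Bézout identity exhibits 25 as an element of (275, 400), giving (25) ⊆ (275, 400). Containment (⊆): since 25 | 275 and 25 | 400 (275 = 25·11, 400 = 25·16), every Z-linear combination of 275 and 400 is divisible by 25, so (275, 400) ⊆ (25). Therefore (275, 400) = (25), d = 25.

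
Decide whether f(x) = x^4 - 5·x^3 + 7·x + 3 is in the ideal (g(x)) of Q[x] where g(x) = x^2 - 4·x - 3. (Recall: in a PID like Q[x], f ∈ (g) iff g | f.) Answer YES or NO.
In Q[x] the ideal (g) consists of all multiples of g, so f ∈ (g) iff g | f, i.e. iff the remainder of f on division by g is 0. Divide f by g (g is monic, so eliminate the leading term of the running remainder at each step):
  leading term x^4: subtract (x^2)·g(x) = x^4 - 4·x^3 - 3·x^2, leaving -x^3 + 3·x^2 + 7·x + 3
  leading term -x^3: subtract (-x)·g(x) = -x^3 + 4·x^2 + 3·x, leaving -x^2 + 4·x + 3
  leading term -x^2: subtract (-1)·g(x) = -x^2 + 4·x + 3, leaving 0
The remainder is 0, so f(x) = g(x) · h(x) with h(x) = x^2 - x - 1. Hence g | f, i.e. f ∈ (g).

Final answer: YES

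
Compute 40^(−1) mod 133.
40^(−1) ≡ 10 (mod 133)

Apply the extended Euclidean algorithm to (133, 40), tracking rows (r, s, t) with s·133 + t·40 = r. Each division r_prev = q·r_cur + r_new produces the new row as (previous row) − q·(current row):
  row A: (133, 1, 0)   [1·133 + 0·40 = 133]
  row B: (40, 0, 1)   [0·133 + 1·40 = 40]
  133 = 3·40 + 13   → row C = row A − 3·row B = (13, 1, −3)   [check: 1·133 − 3·40 = 13]
  40 = 3·13 + 1   → row D = row B − 3·row C = (1, −3, 10)   [check: −3·133 + 10·40 = 1]
  13 = 13·1 + 0   → remainder 0, stop. gcd = 1 (last nonzero row D).
The gcd is 1, so 40 is invertible mod 133. The last nonzero row gives −3·133 + 10·40 = 1, so t = 10. So 40^(−1) ≡ 10 (mod 133). Verify: 40 · 10 = 400 ≡ 1 (mod 133). ✓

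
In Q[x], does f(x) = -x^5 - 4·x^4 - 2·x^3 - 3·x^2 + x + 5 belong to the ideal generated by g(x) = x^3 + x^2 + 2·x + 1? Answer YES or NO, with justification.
In Q[x] the ideal (g) consists of all multiples of g, so f ∈ (g) iff g | f, i.e. iff the remainder of f on division by g is 0. Divide f by g (g is monic, so eliminate the leading term of the running remainder at each step):
  leading term -x^5: subtract (-x^2)·g(x) = -x^5 - x^4 - 2·x^3 - x^2, leaving -3·x^4 - 2·x^2 + x + 5
  leading term -3·x^4: subtract (-3·x)·g(x) = -3·x^4 - 3·x^3 - 6·x^2 - 3·x, leaving 3·x^3 + 4·x^2 + 4·x + 5
  leading term 3·x^3: subtract (3)·g(x) = 3·x^3 + 3·x^2 + 6·x + 3, leaving x^2 - 2·x + 2
The remainder r(x) = x^2 - 2·x + 2 ≠ 0 (and deg r < deg g), so g ∤ f, i.e. f ∉ (g).

Final answer: NO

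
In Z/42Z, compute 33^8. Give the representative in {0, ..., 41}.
39

Use repeated squaring. Binary(8) = 1000. Walk through the bits of the exponent 8 left-to-right: at each bit after the leading one, square the running value, then multiply by 33 if the bit is 1 (always reducing mod 42):
  bit 1 = 1 (leading): start with 33.
  bit 2 = 0: square 33^2 = 1089 ≡ 39 (mod 42).
  bit 3 = 0: square 39^2 = 1521 ≡ 9 (mod 42).
  bit 4 = 0: square 9^2 = 81 ≡ 39 (mod 42).
Final value: 33^8 ≡ 39 (mod 42).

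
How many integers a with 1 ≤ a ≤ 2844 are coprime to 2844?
The number of a ∈ {1, ..., 2844} with gcd(a, 2844) = 1 is by definition Euler's totient φ(2844). φ is multiplicative, with φ(p^e) = p^e − p^(e−1). Factorise 2844 = 2^2 · 3^2 · 79. Then
  φ(2844) = (2^2 − 2^1) · (3^2 − 3^1) · (79 − 1) = 2 · 6 · 78 = 936.
So there are 936 such integers.

Final answer: 936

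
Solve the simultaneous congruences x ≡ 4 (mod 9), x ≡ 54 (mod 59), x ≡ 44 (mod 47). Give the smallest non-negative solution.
The moduli 9, 59, 47 are pairwise coprime, so by the CRT there is a unique solution mod 9·59·47 = 24957.
Solve by successive substitution. Start with x ≡ 4 (mod 9).
  Combine with x ≡ 54 (mod 59): write x = 4 + 9·t and require 4 + 9·t ≡ 54 (mod 59), i.e. 9·t ≡ 54 − 4 ≡ 50 (mod 59). Since 9^(−1) ≡ 46 (mod 59), t ≡ 46·50 ≡ 58 (mod 59). So x ≡ 4 + 9·58 = 526 (mod 531).
  Combine with x ≡ 44 (mod 47): write x = 526 + 531·t and require 526 + 531·t ≡ 44 (mod 47), i.e. 531·t ≡ 44 − 526 ≡ 35 (mod 47). Since 531^(−1) ≡ 37 (mod 47) (531 ≡ 14 (mod 47)), t ≡ 37·35 ≡ 26 (mod 47). So x ≡ 526 + 531·26 = 14332 (mod 24957).
Unique solution in [0, 24957): x = 14332.

Final answer: x ≡ 14332 (mod 24957); the representative in [0, 24957) is 14332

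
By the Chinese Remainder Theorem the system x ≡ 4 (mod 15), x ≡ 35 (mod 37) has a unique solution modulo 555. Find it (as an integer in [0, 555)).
The moduli 15, 37 are pairwise coprime, so by the CRT there is a unique solution mod 15·37 = 555.
Solve by successive substitution. Start with x ≡ 4 (mod 15).
  Combine with x ≡ 35 (mod 37): write x = 4 + 15·t and require 4 + 15·t ≡ 35 (mod 37), i.e. 15·t ≡ 35 − 4 ≡ 31 (mod 37). Since 15^(−1) ≡ 5 (mod 37), t ≡ 5·31 ≡ 7 (mod 37). So x ≡ 4 + 15·7 = 109 (mod 555).
Unique solution in [0, 555): x = 109.

Final answer: x ≡ 109 (mod 555); the representative in [0, 555) is 109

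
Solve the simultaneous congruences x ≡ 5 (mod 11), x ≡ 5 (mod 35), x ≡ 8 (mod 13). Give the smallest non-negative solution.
x ≡ 775 (mod 5005); the representative in [0, 5005) is 775

The moduli 11, 35, 13 are pairwise coprime, so by the CRT there is a unique solution mod 11·35·13 = 5005.
Solve by successive substitution. Start with x ≡ 5 (mod 11).
  Combine with x ≡ 5 (mod 35): write x = 5 + 11·t and require 5 + 11·t ≡ 5 (mod 35), i.e. 11·t ≡ 5 − 5 ≡ 0 (mod 35). Since 11^(−1) ≡ 16 (mod 35), t ≡ 16·0 ≡ 0 (mod 35). So x ≡ 5 + 11·0 = 5 (mod 385).
  Combine with x ≡ 8 (mod 13): write x = 5 + 385·t and require 5 + 385·t ≡ 8 (mod 13), i.e. 385·t ≡ 8 − 5 ≡ 3 (mod 13). Since 385^(−1) ≡ 5 (mod 13) (385 ≡ 8 (mod 13)), t ≡ 5·3 ≡ 2 (mod 13). So x ≡ 5 + 385·2 = 775 (mod 5005).
Unique solution in [0, 5005): x = 775.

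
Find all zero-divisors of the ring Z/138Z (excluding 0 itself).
nonzero zero-divisors of Z/138Z = {2, 3, 4, 6, 8, 9, 10, 12, 14, 15, 16, 18, 20, 21, 22, 23, 24, 26, 27, 28, 30, 32, 33, 34, 36, 38, 39, 40, 42, 44, 45, 46, 48, 50, 51, 52, 54, 56, 57, 58, 60, 62, 63, 64, 66, 68, 69, 70, 72, 74, 75, 76, 78, 80, 81, 82, 84, 86, 87, 88, 90, 92, 93, 94, 96, 98, 99, 100, 102, 104, 105, 106, 108, 110, 111, 112, 114, 115, 116, 117, 118, 120, 122, 123, 124, 126, 128, 129, 130, 132, 134, 135, 136}

An element a ∈ Z/138Z (with a ≠ 0) is a zero-divisor iff gcd(a, 138) > 1 (because a is a unit precisely when gcd(a, n) = 1, and in Z/nZ every nonzero, non-unit element is a zero-divisor). Scan a = 1, ..., 137 and keep those with gcd(a, 138) > 1:
  gcd(2, 138) = 2, gcd(3, 138) = 3, gcd(4, 138) = 2, gcd(6, 138) = 6, gcd(8, 138) = 2, gcd(9, 138) = 3, gcd(10, 138) = 2, gcd(12, 138) = 6, gcd(14, 138) = 2, gcd(15, 138) = 3, gcd(16, 138) = 2, gcd(18, 138) = 6, gcd(20, 138) = 2, gcd(21, 138) = 3, gcd(22, 138) = 2, gcd(23, 138) = 23, gcd(24, 138) = 6, gcd(26, 138) = 2, gcd(27, 138) = 3, gcd(28, 138) = 2, gcd(30, 138) = 6, gcd(32, 138) = 2, gcd(33, 138) = 3, gcd(34, 138) = 2, gcd(36, 138) = 6, gcd(38, 138) = 2, gcd(39, 138) = 3, gcd(40, 138) = 2, gcd(42, 138) = 6, gcd(44, 138) = 2, gcd(45, 138) = 3, gcd(46, 138) = 46, gcd(48, 138) = 6, gcd(50, 138) = 2, gcd(51, 138) = 3, gcd(52, 138) = 2, gcd(54, 138) = 6, gcd(56, 138) = 2, gcd(57, 138) = 3, gcd(58, 138) = 2, gcd(60, 138) = 6, gcd(62, 138) = 2, gcd(63, 138) = 3, gcd(64, 138) = 2, gcd(66, 138) = 6, gcd(68, 138) = 2, gcd(69, 138) = 69, gcd(70, 138) = 2, gcd(72, 138) = 6, gcd(74, 138) = 2, gcd(75, 138) = 3, gcd(76, 138) = 2, gcd(78, 138) = 6, gcd(80, 138) = 2, gcd(81, 138) = 3, gcd(82, 138) = 2, gcd(84, 138) = 6, gcd(86, 138) = 2, gcd(87, 138) = 3, gcd(88, 138) = 2, gcd(90, 138) = 6, gcd(92, 138) = 46, gcd(93, 138) = 3, gcd(94, 138) = 2, gcd(96, 138) = 6, gcd(98, 138) = 2, gcd(99, 138) = 3, gcd(100, 138) = 2, gcd(102, 138) = 6, gcd(104, 138) = 2, gcd(105, 138) = 3, gcd(106, 138) = 2, gcd(108, 138) = 6, gcd(110, 138) = 2, gcd(111, 138) = 3, gcd(112, 138) = 2, gcd(114, 138) = 6, gcd(115, 138) = 23, gcd(116, 138) = 2, gcd(117, 138) = 3, gcd(118, 138) = 2, gcd(120, 138) = 6, gcd(122, 138) = 2, gcd(123, 138) = 3, gcd(124, 138) = 2, gcd(126, 138) = 6, gcd(128, 138) = 2, gcd(129, 138) = 3, gcd(130, 138) = 2, gcd(132, 138) = 6, gcd(134, 138) = 2, gcd(135, 138) = 3, gcd(136, 138) = 2.
All other a ∈ {1, ..., 137} have gcd(a, 138) = 1 and are units. So the nonzero zero-divisors are exactly the 93 values of a appearing in this scan.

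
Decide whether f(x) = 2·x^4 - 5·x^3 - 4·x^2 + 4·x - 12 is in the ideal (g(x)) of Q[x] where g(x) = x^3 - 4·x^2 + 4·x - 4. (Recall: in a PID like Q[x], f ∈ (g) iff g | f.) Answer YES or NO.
YES

In Q[x] the ideal (g) consists of all multiples of g, so f ∈ (g) iff g | f, i.e. iff the remainder of f on division by g is 0. Divide f by g (g is monic, so eliminate the leading term of the running remainder at each step):
  leading term 2·x^4: subtract (2·x)·g(x) = 2·x^4 - 8·x^3 + 8·x^2 - 8·x, leaving 3·x^3 - 12·x^2 + 12·x - 12
  leading term 3·x^3: subtract (3)·g(x) = 3·x^3 - 12·x^2 + 12·x - 12, leaving 0
The remainder is 0, so f(x) = g(x) · h(x) with h(x) = 2·x + 3. Hence g | f, i.e. f ∈ (g).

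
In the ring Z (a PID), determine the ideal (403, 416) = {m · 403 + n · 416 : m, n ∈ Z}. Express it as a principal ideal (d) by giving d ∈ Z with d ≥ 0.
In the PID Z, (a, b) is generated by gcd(a, b). Compute gcd(416, 403) with the extended Euclidean algorithm, tracking rows (r, s, t) with s·416 + t·403 = r:
  row A: (416, 1, 0)   [1·416 + 0·403 = 416]
  row B: (403, 0, 1)   [0·416 + 1·403 = 403]
  416 = 1·403 + 13   → row C = row A − 1·row B = (13, 1, −1)   [check: 1·416 − 1·403 = 13]
  403 = 31·13 + 0   → remainder 0, stop. gcd = 13 (last nonzero row C).
So gcd(403, 416) = 13, with Bézout identity 1·416 − 1·403 = 13. Containment (⊇): the Bézout identity exhibits 13 as an element of (403, 416), giving (13) ⊆ (403, 416). Containment (⊆): since 13 | 403 and 13 | 416 (403 = 13·31, 416 = 13·32), every Z-linear combination of 403 and 416 is divisible by 13, so (403, 416) ⊆ (13). Therefore (403, 416) = (13), d = 13.

Final answer: (403, 416) = (13); d = 13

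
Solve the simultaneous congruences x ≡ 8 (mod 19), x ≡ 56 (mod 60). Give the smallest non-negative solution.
The moduli 19, 60 are pairwise coprime, so by the CRT there is a unique solution mod 19·60 = 1140.
Solve by successive substitution. Start with x ≡ 8 (mod 19).
  Combine with x ≡ 56 (mod 60): write x = 8 + 19·t and require 8 + 19·t ≡ 56 (mod 60), i.e. 19·t ≡ 56 − 8 ≡ 48 (mod 60). Since 19^(−1) ≡ 19 (mod 60), t ≡ 19·48 ≡ 12 (mod 60). So x ≡ 8 + 19·12 = 236 (mod 1140).
Unique solution in [0, 1140): x = 236.

Final answer: x ≡ 236 (mod 1140); the representative in [0, 1140) is 236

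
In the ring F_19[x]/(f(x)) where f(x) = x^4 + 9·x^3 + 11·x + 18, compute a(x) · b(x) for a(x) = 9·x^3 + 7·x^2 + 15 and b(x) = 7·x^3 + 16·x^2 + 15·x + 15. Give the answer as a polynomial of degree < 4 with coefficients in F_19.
Multiply as integer polynomials: a · b = 63·x^6 + 193·x^5 + 247·x^4 + 345·x^3 + 345·x^2 + 225·x + 225. Reducing coefficients mod 19: a · b ≡ 6·x^6 + 3·x^5 + 3·x^3 + 3·x^2 + 16·x + 16. Now divide by f(x) = x^4 + 9·x^3 + 11·x + 18 in F_19[x], eliminating the leading term at each step:
  leading term 6·x^6: subtract (6·x^2)·f(x) = 6·x^6 + 16·x^5 + 9·x^3 + 13·x^2, leaving 6·x^5 + 13·x^3 + 9·x^2 + 16·x + 16 (coefficients mod 19)
  leading term 6·x^5: subtract (6·x)·f(x) = 6·x^5 + 16·x^4 + 9·x^2 + 13·x, leaving 3·x^4 + 13·x^3 + 3·x + 16 (coefficients mod 19)
  leading term 3·x^4: subtract (3)·f(x) = 3·x^4 + 8·x^3 + 14·x + 16, leaving 5·x^3 + 8·x (coefficients mod 19)
The degree is now < 4, so this is the remainder. Hence a · b ≡ 5·x^3 + 8·x in F_19[x]/(f).

Final answer: a · b ≡ 5·x^3 + 8·x (mod f(x))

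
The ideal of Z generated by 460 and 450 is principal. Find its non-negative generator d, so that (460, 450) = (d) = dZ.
(460, 450) = (10); d = 10

In the PID Z, (a, b) is generated by gcd(a, b). Compute gcd(460, 450) with the extended Euclidean algorithm, tracking rows (r, s, t) with s·460 + t·450 = r:
  row A: (460, 1, 0)   [1·460 + 0·450 = 460]
  row B: (450, 0, 1)   [0·460 + 1·450 = 450]
  460 = 1·450 + 10   → row C = row A − 1·row B = (10, 1, −1)   [check: 1·460 − 1·450 = 10]
  450 = 45·10 + 0   → remainder 0, stop. gcd = 10 (last nonzero row C).
So gcd(460, 450) = 10, with Bézout identity 1·460 − 1·450 = 10. Containment (⊇): the Bézout identity exhibits 10 as an element of (460, 450), giving (10) ⊆ (460, 450). Containment (⊆): since 10 | 460 and 10 | 450 (460 = 10·46, 450 = 10·45), every Z-linear combination of 460 and 450 is divisible by 10, so (460, 450) ⊆ (10). Therefore (460, 450) = (10), d = 10.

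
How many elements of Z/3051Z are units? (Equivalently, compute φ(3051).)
An element a ∈ Z/3051Z is a unit iff gcd(a, 3051) = 1, so the number of units is φ(3051). φ is multiplicative, with φ(p^e) = p^e − p^(e−1). Factorise 3051 = 3^3 · 113. Then
  φ(3051) = (3^3 − 3^2) · (113 − 1) = 18 · 112 = 2016.

Final answer: Z/3051Z has φ(3051) = 2016 units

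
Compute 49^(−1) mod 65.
49^(−1) ≡ 4 (mod 65)

Apply the extended Euclidean algorithm to (65, 49), tracking rows (r, s, t) with s·65 + t·49 = r. Each division r_prev = q·r_cur + r_new produces the new row as (previous row) − q·(current row):
  row A: (65, 1, 0)   [1·65 + 0·49 = 65]
  row B: (49, 0, 1)   [0·65 + 1·49 = 49]
  65 = 1·49 + 16   → row C = row A − 1·row B = (16, 1, −1)   [check: 1·65 − 1·49 = 16]
  49 = 3·16 + 1   → row D = row B − 3·row C = (1, −3, 4)   [check: −3·65 + 4·49 = 1]
  16 = 16·1 + 0   → remainder 0, stop. gcd = 1 (last nonzero row D).
The gcd is 1, so 49 is invertible mod 65. The last nonzero row gives −3·65 + 4·49 = 1, so t = 4. So 49^(−1) ≡ 4 (mod 65). Verify: 49 · 4 = 196 ≡ 1 (mod 65). ✓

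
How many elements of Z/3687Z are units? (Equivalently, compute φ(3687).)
Z/3687Z has φ(3687) = 2456 units

An element a ∈ Z/3687Z is a unit iff gcd(a, 3687) = 1, so the number of units is φ(3687). φ is multiplicative, with φ(p^e) = p^e − p^(e−1). Factorise 3687 = 3 · 1229. Then
  φ(3687) = (3 − 1) · (1229 − 1) = 2 · 1228 = 2456.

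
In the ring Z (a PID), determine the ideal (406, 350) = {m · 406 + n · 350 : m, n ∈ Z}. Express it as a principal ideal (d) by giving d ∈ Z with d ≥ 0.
In the PID Z, (a, b) is generated by gcd(a, b). Compute gcd(406, 350) with the extended Euclidean algorithm, tracking rows (r, s, t) with s·406 + t·350 = r:
  row A: (406, 1, 0)   [1·406 + 0·350 = 406]
  row B: (350, 0, 1)   [0·406 + 1·350 = 350]
  406 = 1·350 + 56   → row C = row A − 1·row B = (56, 1, −1)   [check: 1·406 − 1·350 = 56]
  350 = 6·56 + 14   → row D = row B − 6·row C = (14, −6, 7)   [check: −6·406 + 7·350 = 14]
  56 = 4·14 + 0   → remainder 0, stop. gcd = 14 (last nonzero row D).
So gcd(406, 350) = 14, with Bézout identity −6·406 + 7·350 = 14. Containment (⊇): the Bézout identity exhibits 14 as an element of (406, 350), giving (14) ⊆ (406, 350). Containment (⊆): since 14 | 406 and 14 | 350 (406 = 14·29, 350 = 14·25), every Z-linear combination of 406 and 350 is divisible by 14, so (406, 350) ⊆ (14). Therefore (406, 350) = (14), d = 14.

Final answer: (406, 350) = (14); d = 14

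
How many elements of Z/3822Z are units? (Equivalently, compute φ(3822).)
An element a ∈ Z/3822Z is a unit iff gcd(a, 3822) = 1, so the number of units is φ(3822). φ is multiplicative, with φ(p^e) = p^e − p^(e−1). Factorise 3822 = 2 · 3 · 7^2 · 13. Then
  φ(3822) = (2 − 1) · (3 − 1) · (7^2 − 7^1) · (13 − 1) = 1 · 2 · 42 · 12 = 1008.

Final answer: Z/3822Z has φ(3822) = 1008 units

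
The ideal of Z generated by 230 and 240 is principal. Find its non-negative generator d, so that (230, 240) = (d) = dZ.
In the PID Z, (a, b) is generated by gcd(a, b). Compute gcd(240, 230) with the extended Euclidean algorithm, tracking rows (r, s, t) with s·240 + t·230 = r:
  row A: (240, 1, 0)   [1·240 + 0·230 = 240]
  row B: (230, 0, 1)   [0·240 + 1·230 = 230]
  240 = 1·230 + 10   → row C = row A − 1·row B = (10, 1, −1)   [check: 1·240 − 1·230 = 10]
  230 = 23·10 + 0   → remainder 0, stop. gcd = 10 (last nonzero row C).
So gcd(230, 240) = 10, with Bézout identity 1·240 − 1·230 = 10. Containment (⊇): the Bézout identity exhibits 10 as an element of (230, 240), giving (10) ⊆ (230, 240). Containment (⊆): since 10 | 230 and 10 | 240 (230 = 10·23, 240 = 10·24), every Z-linear combination of 230 and 240 is divisible by 10, so (230, 240) ⊆ (10). Therefore (230, 240) = (10), d = 10.

Final answer: (230, 240) = (10); d = 10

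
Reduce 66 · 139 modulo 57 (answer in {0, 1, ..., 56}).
54

Reduce the factors first: 66 ≡ 9, 139 ≡ 25 (mod 57), so 66 · 139 ≡ 9 · 25 (mod 57). 9 · 25 = 225. Dividing by 57: 225 = 3·57 + 54. So (66 · 139) mod 57 = 54.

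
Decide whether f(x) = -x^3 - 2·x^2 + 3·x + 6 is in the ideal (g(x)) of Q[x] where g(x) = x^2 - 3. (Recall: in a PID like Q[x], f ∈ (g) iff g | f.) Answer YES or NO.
YES

In Q[x] the ideal (g) consists of all multiples of g, so f ∈ (g) iff g | f, i.e. iff the remainder of f on division by g is 0. Divide f by g (g is monic, so eliminate the leading term of the running remainder at each step):
  leading term -x^3: subtract (-x)·g(x) = -x^3 + 3·x, leaving 6 - 2·x^2
  leading term -2·x^2: subtract (-2)·g(x) = 6 - 2·x^2, leaving 0
The remainder is 0, so f(x) = g(x) · h(x) with h(x) = -x - 2. Hence g | f, i.e. f ∈ (g).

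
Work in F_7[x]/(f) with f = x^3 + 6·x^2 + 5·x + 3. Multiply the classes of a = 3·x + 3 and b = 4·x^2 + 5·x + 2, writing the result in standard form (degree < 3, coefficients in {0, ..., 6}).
Multiply as integer polynomials: a · b = 12·x^3 + 27·x^2 + 21·x + 6. Reducing coefficients mod 7: a · b ≡ 5·x^3 + 6·x^2 + 6. Now divide by f(x) = x^3 + 6·x^2 + 5·x + 3 in F_7[x], eliminating the leading term at each step:
  leading term 5·x^3: subtract (5)·f(x) = 5·x^3 + 2·x^2 + 4·x + 1, leaving 4·x^2 + 3·x + 5 (coefficients mod 7)
The degree is now < 3, so this is the remainder. Hence a · b ≡ 4·x^2 + 3·x + 5 in F_7[x]/(f).

Final answer: a · b ≡ 4·x^2 + 3·x + 5 (mod f(x))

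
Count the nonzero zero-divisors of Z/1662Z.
In Z/1662Z each nonzero element is either a unit (gcd with 1662 is 1) or a zero-divisor (gcd > 1). The number of units is φ(1662): factorise 1662 = 2 · 3 · 277, so φ(1662) = (2 − 1) · (3 − 1) · (277 − 1) = 1 · 2 · 276 = 552. The nonzero elements number 1662 − 1 = 1661. Hence the nonzero zero-divisors number 1661 − 552 = 1109.

Final answer: Z/1662Z has 1109 nonzero zero-divisors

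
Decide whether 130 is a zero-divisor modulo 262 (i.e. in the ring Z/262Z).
gcd(130, 262) = 2 > 1, so 130 is not a unit in Z/262Z. In Z/nZ every nonzero non-unit is a zero-divisor: explicitly, take b = 262/gcd = 131 ≠ 0 (mod 262); then 130·131 = 17030 = 65·262, i.e. 130·131 ≡ 0 (mod 262). So 130 is a zero-divisor.

Final answer: YES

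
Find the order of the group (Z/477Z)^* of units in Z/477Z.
(Z/477Z)^* consists of the classes a with gcd(a, 477) = 1, so its order is φ(477). φ is multiplicative, with φ(p^e) = p^e − p^(e−1). Factorise 477 = 3^2 · 53. Then
  φ(477) = (3^2 − 3^1) · (53 − 1) = 6 · 52 = 312.
Thus |(Z/477Z)^*| = 312.

Final answer: |(Z/477Z)^*| = 312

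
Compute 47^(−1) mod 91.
47^(−1) ≡ 31 (mod 91)

Apply the extended Euclidean algorithm to (91, 47), tracking rows (r, s, t) with s·91 + t·47 = r. Each division r_prev = q·r_cur + r_new produces the new row as (previous row) − q·(current row):
  row A: (91, 1, 0)   [1·91 + 0·47 = 91]
  row B: (47, 0, 1)   [0·91 + 1·47 = 47]
  91 = 1·47 + 44   → row C = row A − 1·row B = (44, 1, −1)   [check: 1·91 − 1·47 = 44]
  47 = 1·44 + 3   → row D = row B − 1·row C = (3, −1, 2)   [check: −1·91 + 2·47 = 3]
  44 = 14·3 + 2   → row E = row C − 14·row D = (2, 15, −29)   [check: 15·91 − 29·47 = 2]
  3 = 1·2 + 1   → row F = row D − 1·row E = (1, −16, 31)   [check: −16·91 + 31·47 = 1]
  2 = 2·1 + 0   → remainder 0, stop. gcd = 1 (last nonzero row F).
The gcd is 1, so 47 is invertible mod 91. The last nonzero row gives −16·91 + 31·47 = 1, so t = 31. So 47^(−1) ≡ 31 (mod 91). Verify: 47 · 31 = 1457 ≡ 1 (mod 91). ✓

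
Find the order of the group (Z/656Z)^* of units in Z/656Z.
|(Z/656Z)^*| = 320

(Z/656Z)^* consists of the classes a with gcd(a, 656) = 1, so its order is φ(656). φ is multiplicative, with φ(p^e) = p^e − p^(e−1). Factorise 656 = 2^4 · 41. Then
  φ(656) = (2^4 − 2^3) · (41 − 1) = 8 · 40 = 320.
Thus |(Z/656Z)^*| = 320.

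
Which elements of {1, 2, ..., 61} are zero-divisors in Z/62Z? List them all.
nonzero zero-divisors of Z/62Z = {2, 4, 6, 8, 10, 12, 14, 16, 18, 20, 22, 24, 26, 28, 30, 31, 32, 34, 36, 38, 40, 42, 44, 46, 48, 50, 52, 54, 56, 58, 60}

An element a ∈ Z/62Z (with a ≠ 0) is a zero-divisor iff gcd(a, 62) > 1 (because a is a unit precisely when gcd(a, n) = 1, and in Z/nZ every nonzero, non-unit element is a zero-divisor). Scan a = 1, ..., 61 and keep those with gcd(a, 62) > 1:
  gcd(2, 62) = 2, gcd(4, 62) = 2, gcd(6, 62) = 2, gcd(8, 62) = 2, gcd(10, 62) = 2, gcd(12, 62) = 2, gcd(14, 62) = 2, gcd(16, 62) = 2, gcd(18, 62) = 2, gcd(20, 62) = 2, gcd(22, 62) = 2, gcd(24, 62) = 2, gcd(26, 62) = 2, gcd(28, 62) = 2, gcd(30, 62) = 2, gcd(31, 62) = 31, gcd(32, 62) = 2, gcd(34, 62) = 2, gcd(36, 62) = 2, gcd(38, 62) = 2, gcd(40, 62) = 2, gcd(42, 62) = 2, gcd(44, 62) = 2, gcd(46, 62) = 2, gcd(48, 62) = 2, gcd(50, 62) = 2, gcd(52, 62) = 2, gcd(54, 62) = 2, gcd(56, 62) = 2, gcd(58, 62) = 2, gcd(60, 62) = 2.
All other a ∈ {1, ..., 61} have gcd(a, 62) = 1 and are units. So the nonzero zero-divisors are exactly the 31 values of a appearing in this scan.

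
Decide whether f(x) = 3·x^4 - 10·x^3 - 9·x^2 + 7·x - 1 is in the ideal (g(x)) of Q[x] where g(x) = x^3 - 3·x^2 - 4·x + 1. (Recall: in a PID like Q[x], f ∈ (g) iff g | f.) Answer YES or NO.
In Q[x] the ideal (g) consists of all multiples of g, so f ∈ (g) iff g | f, i.e. iff the remainder of f on division by g is 0. Divide f by g (g is monic, so eliminate the leading term of the running remainder at each step):
  leading term 3·x^4: subtract (3·x)·g(x) = 3·x^4 - 9·x^3 - 12·x^2 + 3·x, leaving -x^3 + 3·x^2 + 4·x - 1
  leading term -x^3: subtract (-1)·g(x) = -x^3 + 3·x^2 + 4·x - 1, leaving 0
The remainder is 0, so f(x) = g(x) · h(x) with h(x) = 3·x - 1. Hence g | f, i.e. f ∈ (g).

Final answer: YES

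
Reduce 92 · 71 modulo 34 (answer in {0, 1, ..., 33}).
4

Reduce the factors first: 92 ≡ 24, 71 ≡ 3 (mod 34), so 92 · 71 ≡ 24 · 3 (mod 34). 24 · 3 = 72. Dividing by 34: 72 = 2·34 + 4. So (92 · 71) mod 34 = 4.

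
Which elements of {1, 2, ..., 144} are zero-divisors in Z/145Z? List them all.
nonzero zero-divisors of Z/145Z = {5, 10, 15, 20, 25, 29, 30, 35, 40, 45, 50, 55, 58, 60, 65, 70, 75, 80, 85, 87, 90, 95, 100, 105, 110, 115, 116, 120, 125, 130, 135, 140}

An element a ∈ Z/145Z (with a ≠ 0) is a zero-divisor iff gcd(a, 145) > 1 (because a is a unit precisely when gcd(a, n) = 1, and in Z/nZ every nonzero, non-unit element is a zero-divisor). Scan a = 1, ..., 144 and keep those with gcd(a, 145) > 1:
  gcd(5, 145) = 5, gcd(10, 145) = 5, gcd(15, 145) = 5, gcd(20, 145) = 5, gcd(25, 145) = 5, gcd(29, 145) = 29, gcd(30, 145) = 5, gcd(35, 145) = 5, gcd(40, 145) = 5, gcd(45, 145) = 5, gcd(50, 145) = 5, gcd(55, 145) = 5, gcd(58, 145) = 29, gcd(60, 145) = 5, gcd(65, 145) = 5, gcd(70, 145) = 5, gcd(75, 145) = 5, gcd(80, 145) = 5, gcd(85, 145) = 5, gcd(87, 145) = 29, gcd(90, 145) = 5, gcd(95, 145) = 5, gcd(100, 145) = 5, gcd(105, 145) = 5, gcd(110, 145) = 5, gcd(115, 145) = 5, gcd(116, 145) = 29, gcd(120, 145) = 5, gcd(125, 145) = 5, gcd(130, 145) = 5, gcd(135, 145) = 5, gcd(140, 145) = 5.
All other a ∈ {1, ..., 144} have gcd(a, 145) = 1 and are units. So the nonzero zero-divisors are exactly the 32 values of a appearing in this scan.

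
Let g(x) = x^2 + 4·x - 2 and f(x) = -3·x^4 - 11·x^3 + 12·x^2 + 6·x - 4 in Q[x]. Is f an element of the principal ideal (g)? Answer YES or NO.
In Q[x] the ideal (g) consists of all multiples of g, so f ∈ (g) iff g | f, i.e. iff the remainder of f on division by g is 0. Divide f by g (g is monic, so eliminate the leading term of the running remainder at each step):
  leading term -3·x^4: subtract (-3·x^2)·g(x) = -3·x^4 - 12·x^3 + 6·x^2, leaving x^3 + 6·x^2 + 6·x - 4
  leading term x^3: subtract (x)·g(x) = x^3 + 4·x^2 - 2·x, leaving 2·x^2 + 8·x - 4
  leading term 2·x^2: subtract (2)·g(x) = 2·x^2 + 8·x - 4, leaving 0
The remainder is 0, so f(x) = g(x) · h(x) with h(x) = -3·x^2 + x + 2. Hence g | f, i.e. f ∈ (g).

Final answer: YES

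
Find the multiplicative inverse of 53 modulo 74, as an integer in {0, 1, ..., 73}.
53^(−1) ≡ 7 (mod 74)

Apply the extended Euclidean algorithm to (74, 53), tracking rows (r, s, t) with s·74 + t·53 = r. Each division r_prev = q·r_cur + r_new produces the new row as (previous row) − q·(current row):
  row A: (74, 1, 0)   [1·74 + 0·53 = 74]
  row B: (53, 0, 1)   [0·74 + 1·53 = 53]
  74 = 1·53 + 21   → row C = row A − 1·row B = (21, 1, −1)   [check: 1·74 − 1·53 = 21]
  53 = 2·21 + 11   → row D = row B − 2·row C = (11, −2, 3)   [check: −2·74 + 3·53 = 11]
  21 = 1·11 + 10   → row E = row C − 1·row D = (10, 3, −4)   [check: 3·74 − 4·53 = 10]
  11 = 1·10 + 1   → row F = row D − 1·row E = (1, −5, 7)   [check: −5·74 + 7·53 = 1]
  10 = 10·1 + 0   → remainder 0, stop. gcd = 1 (last nonzero row F).
The gcd is 1, so 53 is invertible mod 74. The last nonzero row gives −5·74 + 7·53 = 1, so t = 7. So 53^(−1) ≡ 7 (mod 74). Verify: 53 · 7 = 371 ≡ 1 (mod 74). ✓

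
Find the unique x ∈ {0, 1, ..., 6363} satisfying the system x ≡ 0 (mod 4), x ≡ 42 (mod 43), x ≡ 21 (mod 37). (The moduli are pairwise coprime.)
x ≡ 5460 (mod 6364); the representative in [0, 6364) is 5460

The moduli 4, 43, 37 are pairwise coprime, so by the CRT there is a unique solution mod 4·43·37 = 6364.
Solve by successive substitution. Start with x ≡ 0 (mod 4).
  Combine with x ≡ 42 (mod 43): write x = 4·t and require 4·t ≡ 42 (mod 43). Since 4^(−1) ≡ 11 (mod 43), t ≡ 11·42 ≡ 32 (mod 43). So x ≡ 4·32 = 128 (mod 172).
  Combine with x ≡ 21 (mod 37): write x = 128 + 172·t and require 128 + 172·t ≡ 21 (mod 37), i.e. 172·t ≡ 21 − 128 ≡ 4 (mod 37). Since 172^(−1) ≡ 17 (mod 37) (172 ≡ 24 (mod 37)), t ≡ 17·4 ≡ 31 (mod 37). So x ≡ 128 + 172·31 = 5460 (mod 6364).
Unique solution in [0, 6364): x = 5460.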